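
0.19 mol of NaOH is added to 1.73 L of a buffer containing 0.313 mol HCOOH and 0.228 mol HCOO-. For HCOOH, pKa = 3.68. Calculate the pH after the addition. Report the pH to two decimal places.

OH- converts HCOOH to HCOO-: HCOOH → 0.123 mol, HCOO- → 0.418 mol.
Henderson–Hasselbalch with mole ratio 0.418/0.123: pH = 3.68 + (+0.531)

pH = 4.21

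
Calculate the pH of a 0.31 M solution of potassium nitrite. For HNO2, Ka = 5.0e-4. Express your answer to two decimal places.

pH = 8.40

NO2- is the conjugate base of the weak acid HNO2.
Kb = Kw/Ka = 1.0×10^-14 / 5.0 × 10^-4 = 2.00 × 10^-11
From the ICE table, Kb = [OH-]²/(0.31 − [OH-]) = 2.00 × 10^-11.
Neglecting [OH-] in the denominator: [OH-] = √(2.00 × 10^-11 × 0.31) = 2.49 × 10^-6 M
Check: 0.0008% ionized — well under 5%, approximation valid.
pOH = −log(2.49 × 10^-6) = 5.60; pH = 14.00 − 5.60 = 8.40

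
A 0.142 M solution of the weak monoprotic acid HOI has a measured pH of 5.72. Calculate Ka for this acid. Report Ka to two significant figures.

[H+] = 10^(-5.72) = 1.91 × 10^-6 M
At equilibrium [HA] = 0.142 − 1.91 × 10^-6 = 1.42 × 10^-1 M
Ka = [H+][A-]/[HA] = (1.91 × 10^-6)² / 1.42 × 10^-1 = 2.6 × 10^-11

Ka = 2.6 × 10^-11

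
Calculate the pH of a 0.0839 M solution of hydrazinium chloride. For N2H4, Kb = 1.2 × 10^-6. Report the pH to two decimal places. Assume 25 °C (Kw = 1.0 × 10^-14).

pH = 4.58

N2H5+ is the conjugate acid of the weak base N2H4.
Ka = Kw/Kb = 1.0×10^-14 / 1.2 × 10^-6 = 8.33 × 10^-9
Ka = [H+]²/(0.0839 − [H+]) = 8.33 × 10^-9
Since Ka ≪ C₀, [H+] ≈ √(Ka·C₀) = 2.64 × 10^-5 M.
([H+]/C₀ = 0.032% < 5%, so the approximation holds.)
pH = −log[H+] = −log(2.64 × 10^-5) = 4.58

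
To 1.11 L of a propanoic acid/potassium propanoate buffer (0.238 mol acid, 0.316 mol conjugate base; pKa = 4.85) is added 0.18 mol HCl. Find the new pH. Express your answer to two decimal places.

After neutralization: n(CH3CH2COOH) = 0.418 mol, n(CH3CH2COO-) = 0.136 mol.
pH = pKa + log(n_CH3CH2COO-/n_CH3CH2COOH) = 4.85 + log(0.136/0.418) = 4.85 + (-0.488)

pH = 4.36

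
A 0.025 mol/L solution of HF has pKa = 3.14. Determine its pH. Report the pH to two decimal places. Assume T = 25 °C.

pH = 2.41

HF ⇌ F- + H+
Ka = 10^(−3.14) = 7.24 × 10^-4
Let x = [H+] at equilibrium. Ka = x²/(0.025 − x).
Here C₀/Ka ≈ 34.5, so the small-x approximation fails. Use the quadratic:
x = (−Ka + √(Ka² + 4·Ka·C₀))/2 = 3.91 × 10^-3 M
pH = −log(3.91 × 10^-3) = 2.41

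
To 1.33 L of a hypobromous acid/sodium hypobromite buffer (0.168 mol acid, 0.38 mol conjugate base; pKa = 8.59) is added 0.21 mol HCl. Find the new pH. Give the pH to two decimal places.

pH = 8.24

Added H+ converts OBr- to HOBr: HOBr → 0.378 mol, OBr- → 0.17 mol.
pH = pKa + log(n_OBr-/n_HOBr) = 8.59 + log(0.17/0.378) = 8.59 + (-0.347)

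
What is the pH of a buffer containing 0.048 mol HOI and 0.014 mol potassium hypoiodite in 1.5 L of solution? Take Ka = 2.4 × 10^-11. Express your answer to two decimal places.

pKa = −log(2.4 × 10^-11) = 10.620
Henderson–Hasselbalch: pH = pKa + log([OI-]/[HOI]) = 10.620 + log(0.014/0.048)
pH = 10.620 + (-0.535) = 10.08

pH = 10.08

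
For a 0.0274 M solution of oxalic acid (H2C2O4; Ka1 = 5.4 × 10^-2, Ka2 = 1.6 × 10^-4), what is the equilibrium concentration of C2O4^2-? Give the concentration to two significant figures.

First ionization gives [H+] ≈ [HC2O4-] = 2.00 × 10^-2 M.
Second step: Ka2 = [H+][C2O4^2-]/[HC2O4-] ≈ [C2O4^2-] (since [H+] ≈ [HC2O4-]).
So [C2O4^2-] ≈ Ka2.

1.6 × 10^-4 M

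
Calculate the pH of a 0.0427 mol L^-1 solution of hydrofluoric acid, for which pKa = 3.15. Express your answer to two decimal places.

HF ⇌ F- + H+
Ka = 10^(−3.15) = 7.08 × 10^-4
Ka = x²/(0.0427 − x) = 7.08 × 10^-4
Here C₀/Ka ≈ 60.3, so the small-x approximation fails. Use the quadratic:
x = [−0.000708 + √(0.000708² + 0.000121)]/2 = 5.16 × 10^-3 M
pH = −log[H+] = −log(5.16 × 10^-3) = 2.29

pH = 2.29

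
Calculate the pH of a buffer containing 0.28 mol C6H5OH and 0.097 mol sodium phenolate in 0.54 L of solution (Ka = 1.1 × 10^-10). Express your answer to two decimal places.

pKa = −log(1.1 × 10^-10) = 9.959
Using pH = pKa + log([base]/[acid]) with [base]/[acid] = 0.097/0.28:
pH = 9.959 + (-0.460) = 9.50

pH = 9.50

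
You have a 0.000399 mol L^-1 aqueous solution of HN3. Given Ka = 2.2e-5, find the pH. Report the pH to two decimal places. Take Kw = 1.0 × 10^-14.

HN3 ⇌ N3- + H+
From the ICE table, Ka = x²/(0.000399 − x) = 2.2 × 10^-5.
x is not negligible relative to C₀; solve x² + 2.2e-05·x − 8.78e-09 = 0.
x = [−2.2e-05 + √(2.2e-05² + 3.51e-08)]/2 = 8.33 × 10^-5 M
pH = −log(8.33 × 10^-5) = 4.08

pH = 4.08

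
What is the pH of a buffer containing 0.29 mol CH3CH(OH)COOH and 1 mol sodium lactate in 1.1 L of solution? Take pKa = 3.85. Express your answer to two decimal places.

pH = 4.39

Using pH = pKa + log([base]/[acid]) with [base]/[acid] = 1/0.29:
pH = 3.85 + (+0.538) = 4.39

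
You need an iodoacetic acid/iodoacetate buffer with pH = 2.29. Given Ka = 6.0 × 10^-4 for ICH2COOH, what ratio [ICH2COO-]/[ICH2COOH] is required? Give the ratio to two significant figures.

pKa = -log(6.0 × 10^-4) = 3.222
pH = pKa + log(r) ⇒ log(r) = 2.29 − 3.222 = -0.932
r = [ICH2COO-]/[ICH2COOH] = 10^(-0.932) = 0.117

ratio = 0.12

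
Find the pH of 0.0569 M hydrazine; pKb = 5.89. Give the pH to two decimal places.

pH = 10.43

N2H4 + H2O ⇌ N2H5+ + OH-
Kb = 10^(−5.89) = 1.29 × 10^-6
Kb = [OH-]²/(0.0569 − [OH-]) = 1.29 × 10^-6
Since Kb ≪ C₀, [OH-] ≈ √(Kb·C₀) = 2.71 × 10^-4 M.
pOH = 3.57, so pH = 14.00 − pOH = 10.43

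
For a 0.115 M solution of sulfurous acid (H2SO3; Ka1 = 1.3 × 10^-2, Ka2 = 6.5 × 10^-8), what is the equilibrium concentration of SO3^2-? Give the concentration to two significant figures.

First ionization gives [H+] ≈ [HSO3-] = 3.27 × 10^-2 M.
Second step: Ka2 = [H+][SO3^2-]/[HSO3-] ≈ [SO3^2-] (since [H+] ≈ [HSO3-]).
So [SO3^2-] ≈ Ka2.

6.5 × 10^-8 M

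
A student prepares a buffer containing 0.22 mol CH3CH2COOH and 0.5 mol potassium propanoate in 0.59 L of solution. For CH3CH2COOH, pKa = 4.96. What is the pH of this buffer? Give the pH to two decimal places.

pH = pKa + log([A⁻]/[HA]) = 4.96 + log(0.5/0.22)
pH = 4.96 + (+0.357) = 5.32

pH = 5.32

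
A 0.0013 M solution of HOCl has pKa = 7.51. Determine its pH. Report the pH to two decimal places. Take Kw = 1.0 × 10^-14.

pH = 5.20

HOCl ⇌ OCl- + H+
Ka = 10^(−7.51) = 3.09 × 10^-8
From the ICE table, Ka = x²/(0.0013 − x) = 3.09 × 10^-8.
Assume x ≪ 0.0013: x ≈ √(3.09 × 10^-8 × 0.0013) = 6.34 × 10^-6 M
(x/C₀ = 0.49% < 5%, so the approximation holds.)
pH = −log(6.34 × 10^-6) = 5.20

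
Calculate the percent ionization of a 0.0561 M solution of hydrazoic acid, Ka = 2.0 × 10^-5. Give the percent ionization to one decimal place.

1.9%

HN3 ⇌ N3- + H+; let x = [H+] at equilibrium.
x ≈ √(Ka·C₀) = √(2.0 × 10^-5 × 0.0561) = 1.06 × 10^-3 M
% ionization = x/C₀ × 100% = 1.06 × 10^-3/0.0561 × 100% = 1.9%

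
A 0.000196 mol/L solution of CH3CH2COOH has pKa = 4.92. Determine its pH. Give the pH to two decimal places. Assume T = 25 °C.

CH3CH2COOH ⇌ CH3CH2COO- + H+
Ka = 10^(−4.92) = 1.20 × 10^-5
Ka = [H+]²/(0.000196 − [H+]) = 1.20 × 10^-5
[H+] is not negligible relative to C₀; solve [H+]² + 1.2e-05·[H+] − 2.35e-09 = 0.
[H+] = [−1.2e-05 + √(1.2e-05² + 9.41e-09)]/2 = 4.29 × 10^-5 M
pH = −log(4.29 × 10^-5) = 4.37

pH = 4.37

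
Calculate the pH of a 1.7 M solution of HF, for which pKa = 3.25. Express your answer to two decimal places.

HF ⇌ F- + H+
Ka = 10^(−3.25) = 5.62 × 10^-4
From the ICE table, Ka = [H+]²/(1.7 − [H+]) = 5.62 × 10^-4.
Since Ka ≪ C₀, [H+] ≈ √(Ka·C₀) = 3.09 × 10^-2 M.
pH = −log[H+] = −log(3.09 × 10^-2) = 1.51

pH = 1.51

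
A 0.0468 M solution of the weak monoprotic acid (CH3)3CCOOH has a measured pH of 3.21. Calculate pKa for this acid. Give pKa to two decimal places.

[H+] = 10^(-3.21) = 6.17 × 10^-4 M
At equilibrium [HA] = 0.0468 − 6.17 × 10^-4 = 4.62 × 10^-2 M
Ka = [H+][A-]/[HA] = (6.17 × 10^-4)² / 4.62 × 10^-2 = 8.24 × 10^-6
pKa = -log(8.24 × 10^-6) = 5.08

pKa = 5.08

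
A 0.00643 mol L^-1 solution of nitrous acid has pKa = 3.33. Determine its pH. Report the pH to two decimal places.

HNO2 ⇌ NO2- + H+
Ka = 10^(−3.33) = 4.68 × 10^-4
From the ICE table, Ka = [H+]²/(0.00643 − [H+]) = 4.68 × 10^-4.
[H+] is not negligible relative to C₀; solve [H+]² + 0.000468·[H+] − 3.01e-06 = 0.
[H+] = [−0.000468 + √(0.000468² + 1.2e-05)]/2 = 1.52 × 10^-3 M
pH = −log[H+] = −log(1.52 × 10^-3) = 2.82

pH = 2.82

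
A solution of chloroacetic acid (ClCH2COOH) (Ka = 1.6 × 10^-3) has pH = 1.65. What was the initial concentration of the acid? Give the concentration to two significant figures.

[H+] = 10^(-1.65) = 2.24 × 10^-2 M = x
Ka = x²/(C₀ − x) ⇒ C₀ = x + x²/Ka
C₀ = 2.24 × 10^-2 + (2.24 × 10^-2)²/(1.6 × 10^-3) = 3.36 × 10^-1 M

C₀ = 3.4 × 10^-1 M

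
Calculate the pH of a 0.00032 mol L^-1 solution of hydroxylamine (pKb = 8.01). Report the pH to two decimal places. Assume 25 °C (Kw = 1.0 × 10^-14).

NH2OH + H2O ⇌ NH3OH+ + OH-
Kb = 10^(−8.01) = 9.77 × 10^-9
Kb = [OH-]²/(0.00032 − [OH-]) = 9.77 × 10^-9
Neglecting [OH-] in the denominator: [OH-] = √(9.77 × 10^-9 × 0.00032) = 1.77 × 10^-6 M
pOH = 5.75, so pH = 14.00 − pOH = 8.25

pH = 8.25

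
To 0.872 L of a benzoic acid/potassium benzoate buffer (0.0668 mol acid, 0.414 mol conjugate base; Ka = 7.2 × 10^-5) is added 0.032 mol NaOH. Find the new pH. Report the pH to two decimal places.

After neutralization: n(C6H5COOH) = 0.0348 mol, n(C6H5COO-) = 0.446 mol.
pKa = −log(7.2 × 10^-5) = 4.143
pH = pKa + log([A⁻]/[HA]) = 4.143 + log(0.446/0.0348) = 4.143 +1.108

pH = 5.25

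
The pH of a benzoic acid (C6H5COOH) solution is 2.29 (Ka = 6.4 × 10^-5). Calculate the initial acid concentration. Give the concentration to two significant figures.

C₀ = 4.2 × 10^-1 M

[H+] = 10^(-2.29) = 5.13 × 10^-3 M = x
Ka = x²/(C₀ − x) ⇒ C₀ = x + x²/Ka
C₀ = 5.13 × 10^-3 + (5.13 × 10^-3)²/(6.4 × 10^-5) = 4.16 × 10^-1 M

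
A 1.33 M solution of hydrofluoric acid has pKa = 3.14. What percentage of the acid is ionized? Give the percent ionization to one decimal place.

2.3%

HF ⇌ F- + H+; let x = [H+] at equilibrium.
Ka = 10^(−3.14) = 7.24 × 10^-4
x ≈ √(Ka·C₀) = √(7.24 × 10^-4 × 1.33) = 3.10 × 10^-2 M
% ionization = x/C₀ × 100% = 3.10 × 10^-2/1.33 × 100% = 2.3%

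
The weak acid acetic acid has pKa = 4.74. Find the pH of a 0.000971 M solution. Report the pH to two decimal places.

pH = 3.91

CH3COOH ⇌ CH3COO- + H+
Ka = 10^(−4.74) = 1.82 × 10^-5
Let x = [H+] at equilibrium. Ka = x²/(0.000971 − x).
Here C₀/Ka ≈ 53.4, so the small-x approximation fails. Use the quadratic:
x = (−Ka + √(Ka² + 4·Ka·C₀))/2 = 1.24 × 10^-4 M
pH = −log(1.24 × 10^-4) = 3.91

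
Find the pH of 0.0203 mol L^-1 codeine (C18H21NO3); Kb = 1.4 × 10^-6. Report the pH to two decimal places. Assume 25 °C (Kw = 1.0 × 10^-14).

C18H21NO3 + H2O ⇌ C18H22NO3+ + OH-
Let x = [OH-] at equilibrium. Kb = x²/(0.0203 − x).
Assume x ≪ 0.0203: x ≈ √(1.4 × 10^-6 × 0.0203) = 1.69 × 10^-4 M
pOH = −log(1.69 × 10^-4) = 3.77; pH = 14.00 − 3.77 = 10.23

pH = 10.23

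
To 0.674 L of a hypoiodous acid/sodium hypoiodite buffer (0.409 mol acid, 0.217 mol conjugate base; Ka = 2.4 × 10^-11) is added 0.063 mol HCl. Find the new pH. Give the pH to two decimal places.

pH = 10.13

After neutralization: n(HOI) = 0.472 mol, n(OI-) = 0.154 mol.
pKa = −log(2.4 × 10^-11) = 10.620
pH = pKa + log(n_OI-/n_HOI) = 10.620 + log(0.154/0.472) = 10.620 + (-0.486)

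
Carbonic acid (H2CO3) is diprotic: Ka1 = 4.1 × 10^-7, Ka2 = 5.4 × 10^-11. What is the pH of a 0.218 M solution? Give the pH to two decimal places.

pH = 3.52

Ka1 ≫ Ka2, so treat the first dissociation as the only significant source of H+.
Ka1 = x²/(0.218 − x) = 4.1 × 10^-7
x ≈ √(4.1 × 10^-7 × 0.218) = 2.99 × 10^-4 M
pH = −log(2.99 × 10^-4) = 3.52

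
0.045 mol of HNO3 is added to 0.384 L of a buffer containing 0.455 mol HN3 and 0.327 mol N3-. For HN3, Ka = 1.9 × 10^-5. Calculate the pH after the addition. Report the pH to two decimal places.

After neutralization: n(HN3) = 0.5 mol, n(N3-) = 0.282 mol.
pKa = −log(1.9 × 10^-5) = 4.721
pH = pKa + log([A⁻]/[HA]) = 4.721 + log(0.282/0.5) = 4.721 -0.249

pH = 4.47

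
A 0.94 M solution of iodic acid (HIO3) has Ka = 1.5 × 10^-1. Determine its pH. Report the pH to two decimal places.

HIO3 ⇌ IO3- + H+
From the ICE table, Ka = x²/(0.94 − x) = 1.5 × 10^-1.
Here C₀/Ka ≈ 6.27, so the small-x approximation fails. Use the quadratic:
x = (−Ka + √(Ka² + 4·Ka·C₀))/2 = 3.08 × 10^-1 M
pH = −log(3.08 × 10^-1) = 0.51

pH = 0.51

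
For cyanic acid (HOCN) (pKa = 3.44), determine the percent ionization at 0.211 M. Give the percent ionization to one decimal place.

HOCN ⇌ OCN- + H+; let x = [H+] at equilibrium.
Ka = 10^(−3.44) = 3.63 × 10^-4
x ≈ √(Ka·C₀) = √(3.63 × 10^-4 × 0.211) = 8.75 × 10^-3 M
Fraction ionized = 8.75 × 10^-3 / 0.211 = 0.0415 → 4.1%

4.1%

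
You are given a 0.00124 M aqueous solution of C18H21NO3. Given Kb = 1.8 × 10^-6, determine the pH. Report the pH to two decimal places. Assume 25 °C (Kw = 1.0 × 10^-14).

pH = 9.67

C18H21NO3 + H2O ⇌ C18H22NO3+ + OH-
From the ICE table, Kb = x²/(0.00124 − x) = 1.8 × 10^-6.
Neglecting x in the denominator: x = √(1.8 × 10^-6 × 0.00124) = 4.72 × 10^-5 M
pOH = −log(4.72 × 10^-5) = 4.33; pH = 14.00 − 4.33 = 9.67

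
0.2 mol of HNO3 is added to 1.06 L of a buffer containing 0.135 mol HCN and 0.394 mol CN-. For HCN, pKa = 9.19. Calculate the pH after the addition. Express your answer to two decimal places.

pH = 8.95

Added H+ converts CN- to HCN: HCN → 0.335 mol, CN- → 0.194 mol.
pH = pKa + log(n_CN-/n_HCN) = 9.19 + log(0.194/0.335) = 9.19 + (-0.237)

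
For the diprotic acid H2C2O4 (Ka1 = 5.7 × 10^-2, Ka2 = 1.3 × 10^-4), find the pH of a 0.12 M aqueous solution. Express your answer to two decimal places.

pH = 1.23

Since Ka1 ≫ Ka2, the first ionization dominates [H+].
Ka1 = x²/(0.12 − x) = 5.7 × 10^-2
Solving the quadratic: x = (−Ka1 + √(Ka1² + 4·Ka1·C₀))/2 = 5.90 × 10^-2 M
pH = −log(5.90 × 10^-2) = 1.23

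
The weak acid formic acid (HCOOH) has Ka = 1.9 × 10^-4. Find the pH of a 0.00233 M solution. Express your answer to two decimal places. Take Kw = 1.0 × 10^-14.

HCOOH ⇌ HCOO- + H+
From the ICE table, Ka = x²/(0.00233 − x) = 1.9 × 10^-4.
Here C₀/Ka ≈ 12.3, so the small-x approximation fails. Use the quadratic:
x = [−0.00019 + √(0.00019² + 1.77e-06)]/2 = 5.77 × 10^-4 M
pH = −log[H+] = −log(5.77 × 10^-4) = 3.24

pH = 3.24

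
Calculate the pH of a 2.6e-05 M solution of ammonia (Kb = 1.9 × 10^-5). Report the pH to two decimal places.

pH = 9.17

NH3 + H2O ⇌ NH4+ + OH-
From the ICE table, Kb = [OH-]²/(2.6e-05 − [OH-]) = 1.9 × 10^-5.
[OH-] is not negligible relative to C₀; solve [OH-]² + 1.9e-05·[OH-] − 4.94e-10 = 0.
[OH-] = (−Kb + √(Kb² + 4·Kb·C₀))/2 = 1.47 × 10^-5 M
pOH = −log(1.47 × 10^-5) = 4.83; pH = 14.00 − 4.83 = 9.17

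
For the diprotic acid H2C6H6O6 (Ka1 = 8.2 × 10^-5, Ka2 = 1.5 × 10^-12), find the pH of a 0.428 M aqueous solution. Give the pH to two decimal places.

pH = 2.23

Since Ka1 ≫ Ka2, the first ionization dominates [H+].
Ka1 = x²/(0.428 − x) = 8.2 × 10^-5
x ≈ √(8.2 × 10^-5 × 0.428) = 5.92 × 10^-3 M
pH = −log(5.92 × 10^-3) = 2.23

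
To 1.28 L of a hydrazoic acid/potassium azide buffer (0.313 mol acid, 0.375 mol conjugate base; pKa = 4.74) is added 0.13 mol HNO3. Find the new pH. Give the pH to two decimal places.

pH = 4.48

Added H+ converts N3- to HN3: HN3 → 0.443 mol, N3- → 0.245 mol.
pH = pKa + log(n_N3-/n_HN3) = 4.74 + log(0.245/0.443) = 4.74 + (-0.257)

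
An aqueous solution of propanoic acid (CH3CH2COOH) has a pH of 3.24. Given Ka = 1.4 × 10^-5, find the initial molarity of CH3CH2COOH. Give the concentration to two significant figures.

C₀ = 2.4 × 10^-2 M

[H+] = 10^(-3.24) = 5.75 × 10^-4 M = x
Ka = x²/(C₀ − x) ⇒ C₀ = x + x²/Ka
C₀ = 5.75 × 10^-4 + (5.75 × 10^-4)²/(1.4 × 10^-5) = 2.42 × 10^-2 M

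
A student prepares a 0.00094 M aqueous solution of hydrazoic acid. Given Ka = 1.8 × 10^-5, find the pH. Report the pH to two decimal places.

HN3 ⇌ N3- + H+
From the ICE table, Ka = [H+]²/(0.00094 − [H+]) = 1.8 × 10^-5.
The 5% rule fails; solving [H+]² + Ka·[H+] − Ka·C₀ = 0 exactly:
[H+] = [−1.8e-05 + √(1.8e-05² + 6.77e-08)]/2 = 1.21 × 10^-4 M
pH = −log[H+] = −log(1.21 × 10^-4) = 3.92

pH = 3.92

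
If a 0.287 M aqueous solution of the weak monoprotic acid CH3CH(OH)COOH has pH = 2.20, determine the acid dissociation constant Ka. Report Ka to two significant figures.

[H+] = 10^(-2.20) = 6.31 × 10^-3 M
At equilibrium [HA] = 0.287 − 6.31 × 10^-3 = 2.81 × 10^-1 M
Ka = [H+][A-]/[HA] = (6.31 × 10^-3)² / 2.81 × 10^-1 = 1.4 × 10^-4

Ka = 1.4 × 10^-4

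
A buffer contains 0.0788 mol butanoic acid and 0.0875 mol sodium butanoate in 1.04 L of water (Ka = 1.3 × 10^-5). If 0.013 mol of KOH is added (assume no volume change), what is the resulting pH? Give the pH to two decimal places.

OH- converts CH3(CH2)2COOH to CH3(CH2)2COO-: CH3(CH2)2COOH → 0.0658 mol, CH3(CH2)2COO- → 0.1 mol.
pKa = −log(1.3 × 10^-5) = 4.886
Henderson–Hasselbalch with mole ratio 0.1/0.0658: pH = 4.886 + (+0.182)

pH = 5.07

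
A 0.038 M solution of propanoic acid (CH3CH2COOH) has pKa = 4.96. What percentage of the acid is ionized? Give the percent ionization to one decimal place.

1.7%

CH3CH2COOH ⇌ CH3CH2COO- + H+; let x = [H+] at equilibrium.
Ka = 10^(−4.96) = 1.10 × 10^-5
x ≈ √(Ka·C₀) = √(1.10 × 10^-5 × 0.038) = 6.47 × 10^-4 M
Fraction ionized = 6.47 × 10^-4 / 0.038 = 0.0170 → 1.7%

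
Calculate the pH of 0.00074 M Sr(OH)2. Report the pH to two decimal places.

pH = 11.17

Sr(OH)2 is a strong base (each formula unit releases 2 OH-); [OH-] = 0.00148 M.
pOH = -log(0.00148) = 2.83
pH = 14.00 - 2.83 = 11.17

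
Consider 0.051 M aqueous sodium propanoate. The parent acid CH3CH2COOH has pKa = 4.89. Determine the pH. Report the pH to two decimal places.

pH = 8.80

CH3CH2COO- is the conjugate base of the weak acid CH3CH2COOH.
Ka = 10^(−4.89) = 1.29 × 10^-5
Kb = Kw/Ka = 1.0×10^-14 / 1.29 × 10^-5 = 7.75 × 10^-10
Kb = [OH-]²/(0.051 − [OH-]) = 7.75 × 10^-10
Assume [OH-] ≪ 0.051: [OH-] ≈ √(7.75 × 10^-10 × 0.051) = 6.29 × 10^-6 M
pOH = 5.20, so pH = 14.00 − pOH = 8.80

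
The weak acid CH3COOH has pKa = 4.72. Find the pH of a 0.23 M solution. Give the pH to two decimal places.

CH3COOH ⇌ CH3COO- + H+
Ka = 10^(−4.72) = 1.91 × 10^-5
Ka = [H+]²/(0.23 − [H+]) = 1.91 × 10^-5
Assume [H+] ≪ 0.23: [H+] ≈ √(1.91 × 10^-5 × 0.23) = 2.10 × 10^-3 M
Check: 0.91% ionized — well under 5%, approximation valid.
pH = −log[H+] = −log(2.10 × 10^-3) = 2.68

pH = 2.68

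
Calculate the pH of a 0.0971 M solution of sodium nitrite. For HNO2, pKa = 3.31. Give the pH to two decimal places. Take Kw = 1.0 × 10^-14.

pH = 8.15

NO2- is the conjugate base of the weak acid HNO2.
Ka = 10^(−3.31) = 4.90 × 10^-4
Kb = Kw/Ka = 1.0×10^-14 / 4.90 × 10^-4 = 2.04 × 10^-11
From the ICE table, Kb = [OH-]²/(0.0971 − [OH-]) = 2.04 × 10^-11.
Since Kb ≪ C₀, [OH-] ≈ √(Kb·C₀) = 1.41 × 10^-6 M.
pOH = −log(1.41 × 10^-6) = 5.85; pH = 14.00 − 5.85 = 8.15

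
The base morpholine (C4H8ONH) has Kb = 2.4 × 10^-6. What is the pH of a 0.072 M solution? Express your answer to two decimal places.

C4H8ONH + H2O ⇌ C4H8ONH2+ + OH-
From the ICE table, Kb = x²/(0.072 − x) = 2.4 × 10^-6.
Since Kb ≪ C₀, x ≈ √(Kb·C₀) = 4.16 × 10^-4 M.
(x/C₀ = 0.58% < 5%, so the approximation holds.)
pOH = −log(4.16 × 10^-4) = 3.38; pH = 14.00 − 3.38 = 10.62

pH = 10.62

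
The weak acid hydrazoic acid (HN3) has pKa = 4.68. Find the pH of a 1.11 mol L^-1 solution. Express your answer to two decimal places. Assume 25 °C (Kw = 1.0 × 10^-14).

pH = 2.32

HN3 ⇌ N3- + H+
Ka = 10^(−4.68) = 2.09 × 10^-5
Ka = x²/(1.11 − x) = 2.09 × 10^-5
Since Ka ≪ C₀, x ≈ √(Ka·C₀) = 4.82 × 10^-3 M.
pH = −log(4.82 × 10^-3) = 2.32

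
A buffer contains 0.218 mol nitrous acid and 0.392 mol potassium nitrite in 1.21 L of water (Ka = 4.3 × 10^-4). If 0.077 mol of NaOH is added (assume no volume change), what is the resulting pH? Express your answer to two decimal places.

After neutralization: n(HNO2) = 0.141 mol, n(NO2-) = 0.469 mol.
pKa = −log(4.3 × 10^-4) = 3.367
pH = pKa + log(n_NO2-/n_HNO2) = 3.367 + log(0.469/0.141) = 3.367 + (+0.522)

pH = 3.89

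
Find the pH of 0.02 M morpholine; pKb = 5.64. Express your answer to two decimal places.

pH = 10.33

C4H8ONH + H2O ⇌ C4H8ONH2+ + OH-
Kb = 10^(−5.64) = 2.29 × 10^-6
From the ICE table, Kb = x²/(0.02 − x) = 2.29 × 10^-6.
Neglecting x in the denominator: x = √(2.29 × 10^-6 × 0.02) = 2.14 × 10^-4 M
pOH = 3.67, so pH = 14.00 − pOH = 10.33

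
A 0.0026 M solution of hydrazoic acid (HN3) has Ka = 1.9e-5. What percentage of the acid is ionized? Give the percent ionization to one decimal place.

HN3 ⇌ N3- + H+; let x = [H+] at equilibrium.
Ka = x²/(C₀ − x); solving the quadratic gives x = 2.13 × 10^-4 M.
Fraction ionized = 2.13 × 10^-4 / 0.0026 = 0.0819 → 8.2%

8.2%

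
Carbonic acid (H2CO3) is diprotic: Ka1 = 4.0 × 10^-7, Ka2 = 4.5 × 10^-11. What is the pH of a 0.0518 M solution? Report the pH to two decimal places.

pH = 3.84

Ka1 ≫ Ka2, so treat the first dissociation as the only significant source of H+.
Ka1 = x²/(0.0518 − x) = 4.0 × 10^-7
x ≈ √(4.0 × 10^-7 × 0.0518) = 1.44 × 10^-4 M
pH = −log(1.44 × 10^-4) = 3.84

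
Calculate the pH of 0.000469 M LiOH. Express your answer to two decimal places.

pH = 10.67

LiOH is a strong base; [OH-] = 0.000469 M.
pOH = -log(0.000469) = 3.33
pH = 14.00 - 3.33 = 10.67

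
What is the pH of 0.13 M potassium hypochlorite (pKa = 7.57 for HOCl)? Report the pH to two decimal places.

OCl- is the conjugate base of the weak acid HOCl.
Ka = 10^(−7.57) = 2.69 × 10^-8
Kb = Kw/Ka = 1.0×10^-14 / 2.69 × 10^-8 = 3.72 × 10^-7
From the ICE table, Kb = [OH-]²/(0.13 − [OH-]) = 3.72 × 10^-7.
Assume [OH-] ≪ 0.13: [OH-] ≈ √(3.72 × 10^-7 × 0.13) = 2.20 × 10^-4 M
([OH-]/C₀ = 0.17% < 5%, so the approximation holds.)
pOH = 3.66, so pH = 14.00 − pOH = 10.34

pH = 10.34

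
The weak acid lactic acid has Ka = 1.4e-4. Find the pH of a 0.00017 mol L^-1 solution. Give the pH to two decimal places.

CH3CH(OH)COOH ⇌ CH3CH(OH)COO- + H+
From the ICE table, Ka = x²/(0.00017 − x) = 1.4 × 10^-4.
x is not negligible relative to C₀; solve x² + 0.00014·x − 2.38e-08 = 0.
x = [−0.00014 + √(0.00014² + 9.52e-08)]/2 = 9.94 × 10^-5 M
pH = −log[H+] = −log(9.94 × 10^-5) = 4.00

pH = 4.00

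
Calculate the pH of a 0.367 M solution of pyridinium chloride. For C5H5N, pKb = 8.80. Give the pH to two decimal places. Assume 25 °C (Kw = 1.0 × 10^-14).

C5H5NH+ is the conjugate acid of the weak base C5H5N.
Kb = 10^(−8.80) = 1.58 × 10^-9
Ka = Kw/Kb = 1.0×10^-14 / 1.58 × 10^-9 = 6.33 × 10^-6
From the ICE table, Ka = [H+]²/(0.367 − [H+]) = 6.33 × 10^-6.
Neglecting [H+] in the denominator: [H+] = √(6.33 × 10^-6 × 0.367) = 1.52 × 10^-3 M
pH = −log[H+] = −log(1.52 × 10^-3) = 2.82

pH = 2.82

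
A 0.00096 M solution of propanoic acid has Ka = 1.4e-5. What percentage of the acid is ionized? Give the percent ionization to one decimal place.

CH3CH2COOH ⇌ CH3CH2COO- + H+; let x = [H+] at equilibrium.
Solve x² + 1.4e-05x − 1.34e-08 = 0 → x = 1.09 × 10^-4 M
% ionization = x/C₀ × 100% = 1.09 × 10^-4/0.00096 × 100% = 11.4%

11.4%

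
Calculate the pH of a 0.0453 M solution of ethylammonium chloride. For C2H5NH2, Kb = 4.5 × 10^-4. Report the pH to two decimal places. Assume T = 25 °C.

pH = 6.00

C2H5NH3+ is the conjugate acid of the weak base C2H5NH2.
Ka = Kw/Kb = 1.0×10^-14 / 4.5 × 10^-4 = 2.22 × 10^-11
From the ICE table, Ka = [H+]²/(0.0453 − [H+]) = 2.22 × 10^-11.
Neglecting [H+] in the denominator: [H+] = √(2.22 × 10^-11 × 0.0453) = 1.00 × 10^-6 M
pH = −log[H+] = −log(1.00 × 10^-6) = 6.00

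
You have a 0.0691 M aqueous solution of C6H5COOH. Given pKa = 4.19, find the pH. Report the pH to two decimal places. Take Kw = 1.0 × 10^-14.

pH = 2.68

C6H5COOH ⇌ C6H5COO- + H+
Ka = 10^(−4.19) = 6.46 × 10^-5
From the ICE table, Ka = x²/(0.0691 − x) = 6.46 × 10^-5.
Since Ka ≪ C₀, x ≈ √(Ka·C₀) = 2.11 × 10^-3 M.
(x/C₀ = 3.1% < 5%, so the approximation holds.)
pH = −log(2.11 × 10^-3) = 2.68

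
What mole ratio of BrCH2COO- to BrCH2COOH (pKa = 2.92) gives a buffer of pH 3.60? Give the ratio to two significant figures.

pH = pKa + log(r) ⇒ log(r) = 3.60 − 2.92 = +0.68
r = [BrCH2COO-]/[BrCH2COOH] = 10^(+0.68) = 4.79

ratio = 4.8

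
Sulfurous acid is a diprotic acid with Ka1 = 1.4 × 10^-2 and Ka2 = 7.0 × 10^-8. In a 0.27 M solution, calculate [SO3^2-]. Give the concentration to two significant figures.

First ionization gives [H+] ≈ [HSO3-] = 5.49 × 10^-2 M.
Second step: Ka2 = [H+][SO3^2-]/[HSO3-] ≈ [SO3^2-] (since [H+] ≈ [HSO3-]).
So [SO3^2-] ≈ Ka2.

7.0 × 10^-8 M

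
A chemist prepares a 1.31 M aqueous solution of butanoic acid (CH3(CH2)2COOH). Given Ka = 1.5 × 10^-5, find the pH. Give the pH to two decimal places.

CH3(CH2)2COOH ⇌ CH3(CH2)2COO- + H+
Let x = [H+] at equilibrium. Ka = x²/(1.31 − x).
Assume x ≪ 1.31: x ≈ √(1.5 × 10^-5 × 1.31) = 4.43 × 10^-3 M
pH = −log(4.43 × 10^-3) = 2.35

pH = 2.35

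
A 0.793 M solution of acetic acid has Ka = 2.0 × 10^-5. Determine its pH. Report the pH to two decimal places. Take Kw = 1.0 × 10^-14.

CH3COOH ⇌ CH3COO- + H+
Ka = [H+]²/(0.793 − [H+]) = 2.0 × 10^-5
Assume [H+] ≪ 0.793: [H+] ≈ √(2.0 × 10^-5 × 0.793) = 3.98 × 10^-3 M
pH = −log[H+] = −log(3.98 × 10^-3) = 2.40

pH = 2.40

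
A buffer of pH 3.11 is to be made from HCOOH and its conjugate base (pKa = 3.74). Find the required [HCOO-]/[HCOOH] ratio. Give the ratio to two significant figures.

pH = pKa + log(r) ⇒ log(r) = 3.11 − 3.74 = -0.63
r = [HCOO-]/[HCOOH] = 10^(-0.63) = 0.234

ratio = 0.23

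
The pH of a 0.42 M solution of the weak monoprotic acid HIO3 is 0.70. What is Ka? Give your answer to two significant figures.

[H+] = 10^(-0.70) = 2.00 × 10^-1 M
At equilibrium [HA] = 0.42 − 2.00 × 10^-1 = 2.20 × 10^-1 M
Ka = [H+][A-]/[HA] = (2.00 × 10^-1)² / 2.20 × 10^-1 = 1.8 × 10^-1

Ka = 1.8 × 10^-1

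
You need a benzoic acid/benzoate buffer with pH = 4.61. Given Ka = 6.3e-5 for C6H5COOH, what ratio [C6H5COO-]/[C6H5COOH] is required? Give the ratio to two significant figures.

pKa = -log(6.3 × 10^-5) = 4.201
pH = pKa + log(r) ⇒ log(r) = 4.61 − 4.201 = +0.409
r = [C6H5COO-]/[C6H5COOH] = 10^(+0.409) = 2.56

ratio = 2.6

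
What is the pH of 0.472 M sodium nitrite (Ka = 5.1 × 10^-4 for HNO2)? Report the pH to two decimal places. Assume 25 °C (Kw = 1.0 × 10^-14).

NO2- is the conjugate base of the weak acid HNO2.
Kb = Kw/Ka = 1.0×10^-14 / 5.1 × 10^-4 = 1.96 × 10^-11
From the ICE table, Kb = [OH-]²/(0.472 − [OH-]) = 1.96 × 10^-11.
Since Kb ≪ C₀, [OH-] ≈ √(Kb·C₀) = 3.04 × 10^-6 M.
pOH = 5.52, so pH = 14.00 − pOH = 8.48

pH = 8.48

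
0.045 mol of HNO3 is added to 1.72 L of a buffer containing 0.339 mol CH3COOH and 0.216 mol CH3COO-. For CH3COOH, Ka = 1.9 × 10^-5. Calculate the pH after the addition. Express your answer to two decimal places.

Added H+ converts CH3COO- to CH3COOH: CH3COOH → 0.384 mol, CH3COO- → 0.171 mol.
pKa = −log(1.9 × 10^-5) = 4.721
pH = pKa + log(n_CH3COO-/n_CH3COOH) = 4.721 + log(0.171/0.384) = 4.721 + (-0.351)

pH = 4.37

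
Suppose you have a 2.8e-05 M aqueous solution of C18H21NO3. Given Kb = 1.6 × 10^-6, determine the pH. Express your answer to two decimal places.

pH = 8.77

C18H21NO3 + H2O ⇌ C18H22NO3+ + OH-
Kb = x²/(2.8e-05 − x) = 1.6 × 10^-6
The 5% rule fails; solving x² + Kb·x − Kb·C₀ = 0 exactly:
x = [−1.6e-06 + √(1.6e-06² + 1.79e-10)]/2 = 5.94 × 10^-6 M
pOH = −log(5.94 × 10^-6) = 5.23; pH = 14.00 − 5.23 = 8.77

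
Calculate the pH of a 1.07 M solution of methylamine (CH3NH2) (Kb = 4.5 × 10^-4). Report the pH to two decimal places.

CH3NH2 + H2O ⇌ CH3NH3+ + OH-
From the ICE table, Kb = [OH-]²/(1.07 − [OH-]) = 4.5 × 10^-4.
Neglecting [OH-] in the denominator: [OH-] = √(4.5 × 10^-4 × 1.07) = 2.19 × 10^-2 M
([OH-]/C₀ = 2.1% < 5%, so the approximation holds.)
pOH = 1.66, so pH = 14.00 − pOH = 12.34

pH = 12.34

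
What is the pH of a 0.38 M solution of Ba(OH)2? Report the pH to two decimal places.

Ba(OH)2 is a strong base (each formula unit releases 2 OH-); [OH-] = 0.76 M.
pOH = -log(0.76) = 0.12
pH = 14.00 - 0.12 = 13.88

pH = 13.88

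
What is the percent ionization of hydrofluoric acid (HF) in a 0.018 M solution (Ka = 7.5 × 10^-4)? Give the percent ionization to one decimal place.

18.4%

HF ⇌ F- + H+; let x = [H+] at equilibrium.
Ka = x²/(C₀ − x); solving the quadratic gives x = 3.32 × 10^-3 M.
Fraction ionized = 3.32 × 10^-3 / 0.018 = 0.1844 → 18.4%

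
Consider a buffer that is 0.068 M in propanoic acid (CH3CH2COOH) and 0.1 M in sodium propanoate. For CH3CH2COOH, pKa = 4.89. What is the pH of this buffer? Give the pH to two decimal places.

pH = 5.06

Using pH = pKa + log([base]/[acid]) with [base]/[acid] = 0.1/0.068:
pH = 4.89 + (+0.167) = 5.06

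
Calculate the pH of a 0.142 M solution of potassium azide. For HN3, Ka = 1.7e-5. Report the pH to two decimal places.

N3- is the conjugate base of the weak acid HN3.
Kb = Kw/Ka = 1.0×10^-14 / 1.7 × 10^-5 = 5.88 × 10^-10
Kb = [OH-]²/(0.142 − [OH-]) = 5.88 × 10^-10
Since Kb ≪ C₀, [OH-] ≈ √(Kb·C₀) = 9.14 × 10^-6 M.
Check: 0.0064% ionized — well under 5%, approximation valid.
pOH = −log(9.14 × 10^-6) = 5.04; pH = 14.00 − 5.04 = 8.96

pH = 8.96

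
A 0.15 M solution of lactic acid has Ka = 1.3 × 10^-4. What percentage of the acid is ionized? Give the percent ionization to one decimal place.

CH3CH(OH)COOH ⇌ CH3CH(OH)COO- + H+; let x = [H+] at equilibrium.
x ≈ √(Ka·C₀) = √(1.3 × 10^-4 × 0.15) = 4.42 × 10^-3 M
% ionization = x/C₀ × 100% = 4.42 × 10^-3/0.15 × 100% = 2.9%

2.9%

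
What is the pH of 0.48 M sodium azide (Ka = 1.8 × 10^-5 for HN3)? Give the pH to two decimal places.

N3- is the conjugate base of the weak acid HN3.
Kb = Kw/Ka = 1.0×10^-14 / 1.8 × 10^-5 = 5.56 × 10^-10
From the ICE table, Kb = [OH-]²/(0.48 − [OH-]) = 5.56 × 10^-10.
Neglecting [OH-] in the denominator: [OH-] = √(5.56 × 10^-10 × 0.48) = 1.63 × 10^-5 M
Check: 0.0034% ionized — well under 5%, approximation valid.
pOH = −log(1.63 × 10^-5) = 4.79; pH = 14.00 − 4.79 = 9.21

pH = 9.21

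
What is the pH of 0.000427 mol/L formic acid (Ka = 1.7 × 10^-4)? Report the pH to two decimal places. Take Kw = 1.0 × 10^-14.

pH = 3.70

HCOOH ⇌ HCOO- + H+
From the ICE table, Ka = [H+]²/(0.000427 − [H+]) = 1.7 × 10^-4.
[H+] is not negligible relative to C₀; solve [H+]² + 0.00017·[H+] − 7.26e-08 = 0.
[H+] = (−Ka + √(Ka² + 4·Ka·C₀))/2 = 1.98 × 10^-4 M
pH = −log[H+] = −log(1.98 × 10^-4) = 3.70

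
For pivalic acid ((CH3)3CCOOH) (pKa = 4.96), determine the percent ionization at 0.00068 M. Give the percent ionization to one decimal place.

(CH3)3CCOOH ⇌ (CH3)3CCOO- + H+; let x = [H+] at equilibrium.
Ka = 10^(−4.96) = 1.10 × 10^-5
Ka = x²/(C₀ − x); solving the quadratic gives x = 8.12 × 10^-5 M.
Fraction ionized = 8.12 × 10^-5 / 0.00068 = 0.1194 → 11.9%

11.9%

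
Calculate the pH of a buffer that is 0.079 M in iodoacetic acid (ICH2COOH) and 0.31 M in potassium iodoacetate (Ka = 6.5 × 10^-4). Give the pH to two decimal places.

pH = 3.78

pKa = −log(6.5 × 10^-4) = 3.187
pH = pKa + log([A⁻]/[HA]) = 3.187 + log(0.31/0.079)
pH = 3.187 + (+0.594) = 3.78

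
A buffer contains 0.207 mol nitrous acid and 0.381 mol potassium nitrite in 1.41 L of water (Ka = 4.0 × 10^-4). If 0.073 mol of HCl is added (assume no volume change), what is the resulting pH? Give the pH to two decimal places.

Added H+ converts NO2- to HNO2: HNO2 → 0.28 mol, NO2- → 0.308 mol.
pKa = −log(4.0 × 10^-4) = 3.398
pH = pKa + log(n_NO2-/n_HNO2) = 3.398 + log(0.308/0.28) = 3.398 + (+0.041)

pH = 3.44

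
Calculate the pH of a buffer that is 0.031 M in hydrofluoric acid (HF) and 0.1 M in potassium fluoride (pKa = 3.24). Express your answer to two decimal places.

Henderson–Hasselbalch: pH = pKa + log([F-]/[HF]) = 3.24 + log(0.1/0.031)
pH = 3.24 + (+0.509) = 3.75

pH = 3.75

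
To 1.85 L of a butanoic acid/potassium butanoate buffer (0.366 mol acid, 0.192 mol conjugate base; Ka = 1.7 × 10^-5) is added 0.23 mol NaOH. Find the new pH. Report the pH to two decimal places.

pH = 5.26

OH- converts CH3(CH2)2COOH to CH3(CH2)2COO-: CH3(CH2)2COOH → 0.136 mol, CH3(CH2)2COO- → 0.422 mol.
pKa = −log(1.7 × 10^-5) = 4.770
Henderson–Hasselbalch with mole ratio 0.422/0.136: pH = 4.770 + (+0.492)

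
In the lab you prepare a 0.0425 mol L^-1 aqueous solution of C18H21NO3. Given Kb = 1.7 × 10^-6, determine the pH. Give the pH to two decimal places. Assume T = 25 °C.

C18H21NO3 + H2O ⇌ C18H22NO3+ + OH-
From the ICE table, Kb = x²/(0.0425 − x) = 1.7 × 10^-6.
Neglecting x in the denominator: x = √(1.7 × 10^-6 × 0.0425) = 2.69 × 10^-4 M
pOH = 3.57, so pH = 14.00 − pOH = 10.43

pH = 10.43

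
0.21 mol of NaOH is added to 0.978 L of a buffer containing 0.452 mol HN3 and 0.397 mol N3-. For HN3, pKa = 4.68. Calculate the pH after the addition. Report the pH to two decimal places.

OH- converts HN3 to N3-: HN3 → 0.242 mol, N3- → 0.607 mol.
Henderson–Hasselbalch with mole ratio 0.607/0.242: pH = 4.68 + (+0.399)

pH = 5.08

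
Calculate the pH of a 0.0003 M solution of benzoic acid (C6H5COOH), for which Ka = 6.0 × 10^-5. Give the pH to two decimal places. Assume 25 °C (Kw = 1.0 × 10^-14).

C6H5COOH ⇌ C6H5COO- + H+
From the ICE table, Ka = [H+]²/(0.0003 − [H+]) = 6.0 × 10^-5.
[H+] is not negligible relative to C₀; solve [H+]² + 6e-05·[H+] − 1.8e-08 = 0.
[H+] = [−6e-05 + √(6e-05² + 7.2e-08)]/2 = 1.07 × 10^-4 M
pH = −log[H+] = −log(1.07 × 10^-4) = 3.97

pH = 3.97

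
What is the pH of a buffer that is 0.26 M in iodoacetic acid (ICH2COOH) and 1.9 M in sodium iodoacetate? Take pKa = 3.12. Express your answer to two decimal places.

Using pH = pKa + log([base]/[acid]) with [base]/[acid] = 1.9/0.26:
pH = 3.12 + (+0.864) = 3.98

pH = 3.98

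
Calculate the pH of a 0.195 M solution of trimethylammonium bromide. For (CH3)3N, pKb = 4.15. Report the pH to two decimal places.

pH = 5.28

(CH3)3NH+ is the conjugate acid of the weak base (CH3)3N.
Kb = 10^(−4.15) = 7.08 × 10^-5
Ka = Kw/Kb = 1.0×10^-14 / 7.08 × 10^-5 = 1.41 × 10^-10
Ka = [H+]²/(0.195 − [H+]) = 1.41 × 10^-10
Neglecting [H+] in the denominator: [H+] = √(1.41 × 10^-10 × 0.195) = 5.24 × 10^-6 M
pH = −log[H+] = −log(5.24 × 10^-6) = 5.28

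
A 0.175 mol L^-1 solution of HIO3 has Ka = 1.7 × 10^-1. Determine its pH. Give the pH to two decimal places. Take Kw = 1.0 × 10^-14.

HIO3 ⇌ IO3- + H+
Let x = [H+] at equilibrium. Ka = x²/(0.175 − x).
x is not negligible relative to C₀; solve x² + 0.17·x − 0.0297 = 0.
x = [−0.17 + √(0.17² + 0.119)]/2 = 1.07 × 10^-1 M
pH = −log(1.07 × 10^-1) = 0.97

pH = 0.97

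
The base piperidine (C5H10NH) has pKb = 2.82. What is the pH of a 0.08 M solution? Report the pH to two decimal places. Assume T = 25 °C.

C5H10NH + H2O ⇌ C5H10NH2+ + OH-
Kb = 10^(−2.82) = 1.51 × 10^-3
From the ICE table, Kb = x²/(0.08 − x) = 1.51 × 10^-3.
x is not negligible relative to C₀; solve x² + 0.00151·x − 0.000121 = 0.
x = (−Kb + √(Kb² + 4·Kb·C₀))/2 = 1.03 × 10^-2 M
pOH = −log(1.03 × 10^-2) = 1.99; pH = 14.00 − 1.99 = 12.01

pH = 12.01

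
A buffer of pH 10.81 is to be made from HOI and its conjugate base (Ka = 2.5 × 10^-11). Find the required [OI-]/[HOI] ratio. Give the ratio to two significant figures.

pKa = -log(2.5 × 10^-11) = 10.602
pH = pKa + log(r) ⇒ log(r) = 10.81 − 10.602 = +0.208
r = [OI-]/[HOI] = 10^(+0.208) = 1.61

ratio = 1.6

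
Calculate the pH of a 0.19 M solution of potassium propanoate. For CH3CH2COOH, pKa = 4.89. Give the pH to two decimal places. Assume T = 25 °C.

CH3CH2COO- is the conjugate base of the weak acid CH3CH2COOH.
Ka = 10^(−4.89) = 1.29 × 10^-5
Kb = Kw/Ka = 1.0×10^-14 / 1.29 × 10^-5 = 7.75 × 10^-10
Kb = x²/(0.19 − x) = 7.75 × 10^-10
Assume x ≪ 0.19: x ≈ √(7.75 × 10^-10 × 0.19) = 1.21 × 10^-5 M
(x/C₀ = 0.0064% < 5%, so the approximation holds.)
pOH = −log(1.21 × 10^-5) = 4.92; pH = 14.00 − 4.92 = 9.08

pH = 9.08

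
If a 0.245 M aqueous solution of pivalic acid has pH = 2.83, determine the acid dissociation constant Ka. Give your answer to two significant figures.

[H+] = 10^(-2.83) = 1.48 × 10^-3 M
At equilibrium [HA] = 0.245 − 1.48 × 10^-3 = 2.44 × 10^-1 M
Ka = [H+][A-]/[HA] = (1.48 × 10^-3)² / 2.44 × 10^-1 = 9.0 × 10^-6

Ka = 9.0 × 10^-6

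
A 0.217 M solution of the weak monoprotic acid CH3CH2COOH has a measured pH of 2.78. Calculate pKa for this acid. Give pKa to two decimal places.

pKa = 4.89

[H+] = 10^(-2.78) = 1.66 × 10^-3 M
At equilibrium [HA] = 0.217 − 1.66 × 10^-3 = 2.15 × 10^-1 M
Ka = [H+][A-]/[HA] = (1.66 × 10^-3)² / 2.15 × 10^-1 = 1.28 × 10^-5
pKa = -log(1.28 × 10^-5) = 4.89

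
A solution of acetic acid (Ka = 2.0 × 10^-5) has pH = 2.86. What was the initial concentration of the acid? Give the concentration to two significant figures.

[H+] = 10^(-2.86) = 1.38 × 10^-3 M = x
Ka = x²/(C₀ − x) ⇒ C₀ = x + x²/Ka
C₀ = 1.38 × 10^-3 + (1.38 × 10^-3)²/(2.0 × 10^-5) = 9.66 × 10^-2 M

C₀ = 9.7 × 10^-2 M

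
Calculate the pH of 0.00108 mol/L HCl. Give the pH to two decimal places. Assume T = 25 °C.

HCl is a strong acid and dissociates completely, so [H+] = 0.00108 M.
pH = -log(0.00108) = 2.97

pH = 2.97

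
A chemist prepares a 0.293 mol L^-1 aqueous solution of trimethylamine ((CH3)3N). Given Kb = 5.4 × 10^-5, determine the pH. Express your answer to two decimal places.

(CH3)3N + H2O ⇌ (CH3)3NH+ + OH-
Kb = x²/(0.293 − x) = 5.4 × 10^-5
Since Kb ≪ C₀, x ≈ √(Kb·C₀) = 3.98 × 10^-3 M.
(x/C₀ = 1.4% < 5%, so the approximation holds.)
pOH = 2.40, so pH = 14.00 − pOH = 11.60

pH = 11.60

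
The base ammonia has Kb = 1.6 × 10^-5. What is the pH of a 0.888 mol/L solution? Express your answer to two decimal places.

NH3 + H2O ⇌ NH4+ + OH-
From the ICE table, Kb = [OH-]²/(0.888 − [OH-]) = 1.6 × 10^-5.
Neglecting [OH-] in the denominator: [OH-] = √(1.6 × 10^-5 × 0.888) = 3.77 × 10^-3 M
pOH = 2.42, so pH = 14.00 − pOH = 11.58

pH = 11.58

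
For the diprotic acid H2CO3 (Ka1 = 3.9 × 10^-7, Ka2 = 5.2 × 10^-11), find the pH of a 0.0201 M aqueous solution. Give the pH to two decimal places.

Since Ka1 ≫ Ka2, the first ionization dominates [H+].
Ka1 = x²/(0.0201 − x) = 3.9 × 10^-7
x ≈ √(3.9 × 10^-7 × 0.0201) = 8.85 × 10^-5 M
pH = −log(8.85 × 10^-5) = 4.05

pH = 4.05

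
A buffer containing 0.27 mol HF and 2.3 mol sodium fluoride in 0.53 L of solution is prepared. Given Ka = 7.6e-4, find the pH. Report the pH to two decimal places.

pKa = −log(7.6 × 10^-4) = 3.119
Using pH = pKa + log([base]/[acid]) with [base]/[acid] = 2.3/0.27:
pH = 3.119 + (+0.930) = 4.05

pH = 4.05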